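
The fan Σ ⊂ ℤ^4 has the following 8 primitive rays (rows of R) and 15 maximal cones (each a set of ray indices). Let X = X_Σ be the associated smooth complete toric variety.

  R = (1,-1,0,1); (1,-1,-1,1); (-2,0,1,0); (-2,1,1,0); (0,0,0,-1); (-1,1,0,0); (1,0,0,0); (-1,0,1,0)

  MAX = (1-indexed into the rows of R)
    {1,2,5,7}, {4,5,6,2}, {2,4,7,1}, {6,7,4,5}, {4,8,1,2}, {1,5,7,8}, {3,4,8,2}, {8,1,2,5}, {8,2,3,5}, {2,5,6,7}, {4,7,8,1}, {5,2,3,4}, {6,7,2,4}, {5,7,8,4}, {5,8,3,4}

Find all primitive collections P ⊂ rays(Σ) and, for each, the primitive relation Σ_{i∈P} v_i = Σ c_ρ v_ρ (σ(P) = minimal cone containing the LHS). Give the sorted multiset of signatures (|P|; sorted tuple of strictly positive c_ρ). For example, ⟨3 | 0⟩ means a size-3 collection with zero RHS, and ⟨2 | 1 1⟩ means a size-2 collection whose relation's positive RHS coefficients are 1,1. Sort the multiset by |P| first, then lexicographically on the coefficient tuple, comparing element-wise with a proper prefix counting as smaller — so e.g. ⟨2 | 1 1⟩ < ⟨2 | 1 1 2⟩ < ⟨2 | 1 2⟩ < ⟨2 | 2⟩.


9 minimal non-faces of Δ(Σ) (on 8 rays):

  • {3,7}:  v_{3} + v_{7} = v_{8}  so sig = ⟨2 | 1⟩
  • {6,8}:  v_{6} + v_{8} = v_{4}  so sig = ⟨2 | 1⟩
  • {1,6}:  v_{1} + v_{6} = v_{2} + v_{4} + v_{7}  so sig = ⟨2 | 1 1 1⟩
  • {3,6}:  v_{3} + v_{6} = v_{2} + 2·v_{4} + v_{5}  so sig = ⟨2 | 1 1 2⟩
  • {1,3}:  v_{1} + v_{3} = v_{2} + 2·v_{8}  so sig = ⟨2 | 1 2⟩
  • {1,4,5}:  v_{1} + v_{4} + v_{5} = v_{8}  so sig = ⟨3 | 1⟩
  • {2,7,8}:  v_{2} + v_{7} + v_{8} = v_{1}  so sig = ⟨3 | 1⟩
  • {2,4,5,7}:  v_{2} + v_{4} + v_{5} + v_{7} = 0  so sig = ⟨4 | 0⟩
  • {2,4,5,8}:  v_{2} + v_{4} + v_{5} + v_{8} = v_{3}  so sig = ⟨4 | 1⟩

Signatures (|P|; sorted positive RHS coefficients), sorted:
[⟨2 | 1⟩, ⟨2 | 1⟩, ⟨2 | 1 1 1⟩, ⟨2 | 1 1 2⟩, ⟨2 | 1 2⟩, ⟨3 | 1⟩, ⟨3 | 1⟩, ⟨4 | 0⟩, ⟨4 | 1⟩]


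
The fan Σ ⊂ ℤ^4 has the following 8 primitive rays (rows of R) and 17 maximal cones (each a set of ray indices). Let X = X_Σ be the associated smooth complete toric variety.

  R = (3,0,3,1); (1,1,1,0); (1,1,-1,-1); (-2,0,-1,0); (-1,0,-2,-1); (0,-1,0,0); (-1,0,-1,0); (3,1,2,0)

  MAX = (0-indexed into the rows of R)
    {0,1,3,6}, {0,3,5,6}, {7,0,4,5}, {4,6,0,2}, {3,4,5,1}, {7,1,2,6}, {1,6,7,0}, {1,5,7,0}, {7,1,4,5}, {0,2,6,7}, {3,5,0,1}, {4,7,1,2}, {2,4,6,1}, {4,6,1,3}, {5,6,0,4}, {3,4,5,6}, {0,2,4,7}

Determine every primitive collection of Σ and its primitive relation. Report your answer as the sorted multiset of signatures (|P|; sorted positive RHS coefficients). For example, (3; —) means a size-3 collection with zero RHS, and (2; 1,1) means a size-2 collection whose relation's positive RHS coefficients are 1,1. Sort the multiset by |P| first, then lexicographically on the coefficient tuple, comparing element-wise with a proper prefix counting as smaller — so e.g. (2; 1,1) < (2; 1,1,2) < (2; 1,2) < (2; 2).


|primitive collections| = 9. Relations:

  P={3,7}:  v_{3} + v_{7} = v_{1}  ⟹  sig = (2; 1)
  P={2,3}:  v_{2} + v_{3} = v_{1} + v_{4} + v_{6}  ⟹  sig = (2; 1,1,1)
  P={2,5}:  v_{2} + v_{5} = v_{0} + 2·v_{4}  ⟹  sig = (2; 1,2)
  P={0,3,4}:  v_{0} + v_{3} + v_{4} = 0  ⟹  sig = (3; —)
  P={1,5,6}:  v_{1} + v_{5} + v_{6} = 0  ⟹  sig = (3; —)
  P={0,1,4}:  v_{0} + v_{1} + v_{4} = v_{7}  ⟹  sig = (3; 1)
  P={4,6,7}:  v_{4} + v_{6} + v_{7} = v_{2}  ⟹  sig = (3; 1)
  P={5,6,7}:  v_{5} + v_{6} + v_{7} = v_{0} + v_{4}  ⟹  sig = (3; 1,1)
  P={0,1,2}:  v_{0} + v_{1} + v_{2} = v_{6} + 2·v_{7}  ⟹  sig = (3; 1,2)

Signatures (|P|; sorted positive RHS coefficients), sorted:
    |P|=2: 3 collections, coeffs (1), (1,1,1), (1,2)
    |P|=3: 6 collections, coeffs (), (), (1), (1), (1,1), (1,2)


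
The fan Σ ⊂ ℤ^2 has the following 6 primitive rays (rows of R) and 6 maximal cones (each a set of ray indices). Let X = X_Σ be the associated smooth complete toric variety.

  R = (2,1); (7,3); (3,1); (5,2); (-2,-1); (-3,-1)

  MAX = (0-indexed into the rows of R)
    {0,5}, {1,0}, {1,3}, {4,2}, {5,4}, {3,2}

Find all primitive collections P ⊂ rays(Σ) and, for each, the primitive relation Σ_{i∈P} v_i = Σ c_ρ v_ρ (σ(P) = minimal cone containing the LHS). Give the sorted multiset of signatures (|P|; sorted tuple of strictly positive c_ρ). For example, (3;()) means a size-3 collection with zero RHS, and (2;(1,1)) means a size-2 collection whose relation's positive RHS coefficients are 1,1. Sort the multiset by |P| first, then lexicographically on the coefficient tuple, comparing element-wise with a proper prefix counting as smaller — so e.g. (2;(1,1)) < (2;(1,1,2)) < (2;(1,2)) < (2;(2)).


The 9 primitive collections of Σ (r=6, n=2):

  {0,4}:  v_{0} + v_{4} = 0  ⟹  sig = (2;())
  {2,5}:  v_{2} + v_{5} = 0  ⟹  sig = (2;())
  {0,2}:  v_{0} + v_{2} = v_{3}  ⟹  sig = (2;(1))
  {0,3}:  v_{0} + v_{3} = v_{1}  ⟹  sig = (2;(1))
  {1,4}:  v_{1} + v_{4} = v_{3}  ⟹  sig = (2;(1))
  {3,4}:  v_{3} + v_{4} = v_{2}  ⟹  sig = (2;(1))
  {3,5}:  v_{3} + v_{5} = v_{0}  ⟹  sig = (2;(1))
  {1,2}:  v_{1} + v_{2} = 2·v_{3}  ⟹  sig = (2;(2))
  {1,5}:  v_{1} + v_{5} = 2·v_{0}  ⟹  sig = (2;(2))

Hence PRS(X_Σ) =
{ (2;()) ×2,  (2;(1)) ×5,  (2;(2)) ×2 }


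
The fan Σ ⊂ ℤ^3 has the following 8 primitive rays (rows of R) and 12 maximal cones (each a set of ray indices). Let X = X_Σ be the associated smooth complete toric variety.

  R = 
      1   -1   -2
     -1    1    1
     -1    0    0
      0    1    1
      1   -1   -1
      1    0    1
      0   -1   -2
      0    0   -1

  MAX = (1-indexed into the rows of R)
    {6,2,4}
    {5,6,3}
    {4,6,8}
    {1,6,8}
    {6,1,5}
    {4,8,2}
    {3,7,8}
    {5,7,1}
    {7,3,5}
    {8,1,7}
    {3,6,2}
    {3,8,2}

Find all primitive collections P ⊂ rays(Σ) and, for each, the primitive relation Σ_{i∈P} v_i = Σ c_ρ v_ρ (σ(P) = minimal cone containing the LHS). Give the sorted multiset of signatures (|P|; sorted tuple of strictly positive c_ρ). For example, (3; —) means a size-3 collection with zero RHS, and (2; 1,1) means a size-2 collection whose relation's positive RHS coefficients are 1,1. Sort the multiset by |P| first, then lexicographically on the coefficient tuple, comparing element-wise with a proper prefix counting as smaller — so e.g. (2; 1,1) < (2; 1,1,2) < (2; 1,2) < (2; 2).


Δ(Σ) — 8 vertices, 12 min non-faces:

  P = {2,5}:  v_{2} + v_{5} = 0  so sig = (2; —)
  P = {1,2}:  v_{1} + v_{2} = v_{8}  so sig = (2; 1)
  P = {1,3}:  v_{1} + v_{3} = v_{7}  so sig = (2; 1)
  P = {3,4}:  v_{3} + v_{4} = v_{2}  so sig = (2; 1)
  P = {4,7}:  v_{4} + v_{7} = v_{8}  so sig = (2; 1)
  P = {5,8}:  v_{5} + v_{8} = v_{1}  so sig = (2; 1)
  P = {6,7}:  v_{6} + v_{7} = v_{5}  so sig = (2; 1)
  P = {2,7}:  v_{2} + v_{7} = v_{3} + v_{8}  so sig = (2; 1,1)
  P = {4,5}:  v_{4} + v_{5} = v_{6} + v_{8}  so sig = (2; 1,1)
  P = {1,4}:  v_{1} + v_{4} = v_{6} + 2·v_{8}  so sig = (2; 1,2)
  P = {3,6,8}:  v_{3} + v_{6} + v_{8} = 0  so sig = (3; —)
  P = {2,6,8}:  v_{2} + v_{6} + v_{8} = v_{4}  so sig = (3; 1)

Signatures (|P|; sorted positive RHS coefficients), sorted:
{ (2; —),  (2; 1) ×6,  (2; 1,1) ×2,  (2; 1,2),  (3; —),  (3; 1) }


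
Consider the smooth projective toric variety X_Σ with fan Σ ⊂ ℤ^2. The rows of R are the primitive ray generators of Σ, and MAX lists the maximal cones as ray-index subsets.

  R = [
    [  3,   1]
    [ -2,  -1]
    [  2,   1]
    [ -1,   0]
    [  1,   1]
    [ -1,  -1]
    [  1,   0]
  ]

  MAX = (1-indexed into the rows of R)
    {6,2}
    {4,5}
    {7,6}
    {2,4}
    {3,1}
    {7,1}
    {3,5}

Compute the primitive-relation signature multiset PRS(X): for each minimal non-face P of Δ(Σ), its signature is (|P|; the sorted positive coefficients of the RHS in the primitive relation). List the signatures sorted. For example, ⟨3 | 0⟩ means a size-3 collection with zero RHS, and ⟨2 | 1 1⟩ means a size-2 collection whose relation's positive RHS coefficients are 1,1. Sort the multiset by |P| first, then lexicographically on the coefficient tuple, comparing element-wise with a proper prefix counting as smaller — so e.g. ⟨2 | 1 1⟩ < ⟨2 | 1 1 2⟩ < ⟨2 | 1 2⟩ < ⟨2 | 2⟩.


14 minimal non-faces of Δ(Σ) (on 7 rays):

  P = {2,3}:  v_{2} + v_{3} = 0 ; sig = ⟨2 | 0⟩
  P = {4,7}:  v_{4} + v_{7} = 0 ; sig = ⟨2 | 0⟩
  P = {5,6}:  v_{5} + v_{6} = 0 ; sig = ⟨2 | 0⟩
  P = {1,2}:  v_{1} + v_{2} = v_{7} ; sig = ⟨2 | 1⟩
  P = {1,4}:  v_{1} + v_{4} = v_{3} ; sig = ⟨2 | 1⟩
  P = {2,5}:  v_{2} + v_{5} = v_{4} ; sig = ⟨2 | 1⟩
  P = {2,7}:  v_{2} + v_{7} = v_{6} ; sig = ⟨2 | 1⟩
  P = {3,4}:  v_{3} + v_{4} = v_{5} ; sig = ⟨2 | 1⟩
  P = {3,6}:  v_{3} + v_{6} = v_{7} ; sig = ⟨2 | 1⟩
  P = {3,7}:  v_{3} + v_{7} = v_{1} ; sig = ⟨2 | 1⟩
  P = {4,6}:  v_{4} + v_{6} = v_{2} ; sig = ⟨2 | 1⟩
  P = {5,7}:  v_{5} + v_{7} = v_{3} ; sig = ⟨2 | 1⟩
  P = {1,5}:  v_{1} + v_{5} = 2·v_{3} ; sig = ⟨2 | 2⟩
  P = {1,6}:  v_{1} + v_{6} = 2·v_{7} ; sig = ⟨2 | 2⟩

Signatures (|P|; sorted positive RHS coefficients), sorted:
    |P|=2: 14 collections, coeffs (), (), (), (1), (1), (1), (1), (1), (1), (1), (1), (1), (2), (2)


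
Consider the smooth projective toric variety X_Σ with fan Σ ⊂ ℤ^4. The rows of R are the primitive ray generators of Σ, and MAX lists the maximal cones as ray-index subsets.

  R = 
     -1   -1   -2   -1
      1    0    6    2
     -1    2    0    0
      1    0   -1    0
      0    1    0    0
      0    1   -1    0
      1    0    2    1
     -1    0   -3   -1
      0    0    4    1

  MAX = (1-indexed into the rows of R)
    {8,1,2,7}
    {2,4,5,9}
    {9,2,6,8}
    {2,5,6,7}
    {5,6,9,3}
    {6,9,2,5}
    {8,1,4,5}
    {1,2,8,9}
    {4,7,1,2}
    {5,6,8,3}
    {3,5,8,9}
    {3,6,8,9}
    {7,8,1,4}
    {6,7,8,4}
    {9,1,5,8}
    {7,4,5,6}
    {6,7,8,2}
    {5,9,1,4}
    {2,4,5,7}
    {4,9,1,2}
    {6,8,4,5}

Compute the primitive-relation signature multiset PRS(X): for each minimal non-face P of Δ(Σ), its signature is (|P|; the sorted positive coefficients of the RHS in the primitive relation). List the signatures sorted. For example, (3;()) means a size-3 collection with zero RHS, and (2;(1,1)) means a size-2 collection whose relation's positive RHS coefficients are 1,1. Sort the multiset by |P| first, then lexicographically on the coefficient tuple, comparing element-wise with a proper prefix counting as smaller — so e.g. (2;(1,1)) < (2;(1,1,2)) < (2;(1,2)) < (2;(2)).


15 collections generate NE(X_Σ); each relation:

  P={1,6}:  v_{1} + v_{6} = v_{8}  so sig = (2;(1))
  P={7,9}:  v_{7} + v_{9} = v_{2}  so sig = (2;(1))
  P={3,4}:  v_{3} + v_{4} = v_{5} + v_{6}  so sig = (2;(1,1))
  P={1,3}:  v_{1} + v_{3} = v_{5} + 2·v_{8} + v_{9}  so sig = (2;(1,1,2))
  P={3,7}:  v_{3} + v_{7} = 2·v_{6} + v_{9}  so sig = (2;(1,2))
  P={2,3}:  v_{2} + v_{3} = 2·v_{6} + 2·v_{9}  so sig = (2;(2,2))
  P={1,5,7}:  v_{1} + v_{5} + v_{7} = 0  so sig = (3;())
  P={4,8,9}:  v_{4} + v_{8} + v_{9} = 0  so sig = (3;())
  P={1,2,5}:  v_{1} + v_{2} + v_{5} = v_{9}  so sig = (3;(1))
  P={2,4,8}:  v_{2} + v_{4} + v_{8} = v_{7}  so sig = (3;(1))
  P={5,7,8}:  v_{5} + v_{7} + v_{8} = v_{6}  so sig = (3;(1))
  P={2,5,8}:  v_{2} + v_{5} + v_{8} = v_{6} + v_{9}  so sig = (3;(1,1))
  P={4,6,9}:  v_{4} + v_{6} + v_{9} = v_{5} + v_{7}  so sig = (3;(1,1))
  P={2,4,6}:  v_{2} + v_{4} + v_{6} = v_{5} + 2·v_{7}  so sig = (3;(1,2))
  P={5,6,8,9}:  v_{5} + v_{6} + v_{8} + v_{9} = v_{3}  so sig = (4;(1))

Signatures (|P|; sorted positive RHS coefficients), sorted:
[(2;(1)), (2;(1)), (2;(1,1)), (2;(1,1,2)), (2;(1,2)), (2;(2,2)), (3;()), (3;()), (3;(1)), (3;(1)), (3;(1)), (3;(1,1)), (3;(1,1)), (3;(1,2)), (4;(1))]


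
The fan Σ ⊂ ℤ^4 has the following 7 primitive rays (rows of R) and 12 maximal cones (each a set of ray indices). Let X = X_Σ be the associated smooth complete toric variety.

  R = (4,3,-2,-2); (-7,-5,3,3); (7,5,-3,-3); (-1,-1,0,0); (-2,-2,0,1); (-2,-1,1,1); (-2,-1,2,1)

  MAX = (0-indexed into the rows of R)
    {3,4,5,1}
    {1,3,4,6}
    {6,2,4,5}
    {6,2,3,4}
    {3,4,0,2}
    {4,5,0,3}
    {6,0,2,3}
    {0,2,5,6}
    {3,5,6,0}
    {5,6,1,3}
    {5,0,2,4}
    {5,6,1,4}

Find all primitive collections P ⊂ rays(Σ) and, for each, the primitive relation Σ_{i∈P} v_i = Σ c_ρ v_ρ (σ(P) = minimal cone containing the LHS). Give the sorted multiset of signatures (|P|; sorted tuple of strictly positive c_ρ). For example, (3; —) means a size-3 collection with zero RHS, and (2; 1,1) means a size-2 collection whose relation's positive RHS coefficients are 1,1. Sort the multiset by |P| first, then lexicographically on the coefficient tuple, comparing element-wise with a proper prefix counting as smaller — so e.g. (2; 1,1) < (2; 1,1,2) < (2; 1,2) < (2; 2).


5 collections generate NE(X_Σ); each relation:

  P={1,2}:  v_{1} + v_{2} = 0  so sig = (2; —)
  P={0,1}:  v_{0} + v_{1} = v_{3} + v_{5}  so sig = (2; 1,1)
  P={0,4,6}:  v_{0} + v_{4} + v_{6} = 0  so sig = (3; —)
  P={2,3,5}:  v_{2} + v_{3} + v_{5} = v_{0}  so sig = (3; 1)
  P={3,4,5,6}:  v_{3} + v_{4} + v_{5} + v_{6} = v_{1}  so sig = (4; 1)

so the primitive-relation signature multiset is
    |P|=2: 2 collections, coeffs (), (1,1)
    |P|=3: 2 collections, coeffs (), (1)
    |P|=4: 1 collection, coeffs (1)


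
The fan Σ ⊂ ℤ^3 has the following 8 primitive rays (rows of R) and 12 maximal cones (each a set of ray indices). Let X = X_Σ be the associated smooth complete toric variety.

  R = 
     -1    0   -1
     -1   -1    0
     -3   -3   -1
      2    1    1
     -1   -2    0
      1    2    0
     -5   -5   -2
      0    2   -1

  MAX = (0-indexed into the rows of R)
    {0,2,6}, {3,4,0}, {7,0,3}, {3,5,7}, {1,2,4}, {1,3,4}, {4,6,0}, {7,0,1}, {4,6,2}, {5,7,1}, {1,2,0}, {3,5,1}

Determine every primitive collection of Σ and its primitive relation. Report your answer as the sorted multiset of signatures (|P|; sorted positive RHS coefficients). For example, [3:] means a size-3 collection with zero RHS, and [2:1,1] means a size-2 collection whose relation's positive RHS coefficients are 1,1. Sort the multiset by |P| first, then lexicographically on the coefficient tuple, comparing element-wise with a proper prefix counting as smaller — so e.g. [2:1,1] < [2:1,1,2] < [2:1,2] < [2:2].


Primitive collections (14):

  • {4,5}:  v_{4} + v_{5} = 0 ; sig = [2:]
  • {0,5}:  v_{0} + v_{5} = v_{7} ; sig = [2:1]
  • {2,3}:  v_{2} + v_{3} = v_{4} ; sig = [2:1]
  • {4,7}:  v_{4} + v_{7} = v_{0} ; sig = [2:1]
  • {2,5}:  v_{2} + v_{5} = v_{0} + v_{1} ; sig = [2:1,1]
  • {5,6}:  v_{5} + v_{6} = v_{0} + v_{2} ; sig = [2:1,1]
  • {2,7}:  v_{2} + v_{7} = 2·v_{0} + v_{1} ; sig = [2:1,2]
  • {3,6}:  v_{3} + v_{6} = v_{0} + 2·v_{4} ; sig = [2:1,2]
  • {6,7}:  v_{6} + v_{7} = 2·v_{0} + v_{2} ; sig = [2:1,2]
  • {1,6}:  v_{1} + v_{6} = 2·v_{2} ; sig = [2:2]
  • {0,1,3}:  v_{0} + v_{1} + v_{3} = 0 ; sig = [3:]
  • {0,1,4}:  v_{0} + v_{1} + v_{4} = v_{2} ; sig = [3:1]
  • {0,2,4}:  v_{0} + v_{2} + v_{4} = v_{6} ; sig = [3:1]
  • {1,3,7}:  v_{1} + v_{3} + v_{7} = v_{5} ; sig = [3:1]

so the primitive-relation signature multiset is
{ [2:],  [2:1] ×3,  [2:1,1] ×2,  [2:1,2] ×3,  [2:2],  [3:],  [3:1] ×3 }


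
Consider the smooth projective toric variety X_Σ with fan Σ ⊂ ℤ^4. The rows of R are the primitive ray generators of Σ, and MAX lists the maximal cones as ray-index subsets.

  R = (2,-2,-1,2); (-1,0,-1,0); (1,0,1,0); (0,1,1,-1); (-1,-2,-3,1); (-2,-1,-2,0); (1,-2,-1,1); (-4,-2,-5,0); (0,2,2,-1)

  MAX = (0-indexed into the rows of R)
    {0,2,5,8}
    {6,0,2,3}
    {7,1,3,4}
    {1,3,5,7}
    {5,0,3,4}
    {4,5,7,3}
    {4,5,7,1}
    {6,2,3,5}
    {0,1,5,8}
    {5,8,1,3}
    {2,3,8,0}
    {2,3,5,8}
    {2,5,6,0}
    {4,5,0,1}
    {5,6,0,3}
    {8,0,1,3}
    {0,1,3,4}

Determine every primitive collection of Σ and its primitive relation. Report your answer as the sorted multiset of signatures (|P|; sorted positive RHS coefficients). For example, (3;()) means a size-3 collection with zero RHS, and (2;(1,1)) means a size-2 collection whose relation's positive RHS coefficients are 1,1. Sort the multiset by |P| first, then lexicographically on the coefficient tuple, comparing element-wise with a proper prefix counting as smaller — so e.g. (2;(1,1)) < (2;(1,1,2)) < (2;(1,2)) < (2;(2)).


Minimal non-faces — 14 found among 9 rays, 17 max cones:

  {1,2}:  v_{1} + v_{2} = 0  ⇒ sig = (2;())
  {4,8}:  v_{4} + v_{8} = v_{1}  ⇒ sig = (2;(1))
  {6,8}:  v_{6} + v_{8} = v_{2}  ⇒ sig = (2;(1))
  {1,6}:  v_{1} + v_{6} = v_{0} + v_{3} + v_{5}  ⇒ sig = (2;(1,1,1))
  {2,4}:  v_{2} + v_{4} = v_{0} + v_{3} + v_{5}  ⇒ sig = (2;(1,1,1))
  {2,7}:  v_{2} + v_{7} = v_{3} + v_{4} + v_{5}  ⇒ sig = (2;(1,1,1))
  {7,8}:  v_{7} + v_{8} = 2·v_{1} + v_{3} + v_{5}  ⇒ sig = (2;(1,1,2))
  {6,7}:  v_{6} + v_{7} = v_{0} + 2·v_{3} + v_{4} + 2·v_{5}  ⇒ sig = (2;(1,1,2,2))
  {0,7}:  v_{0} + v_{7} = 2·v_{4}  ⇒ sig = (2;(2))
  {4,6}:  v_{4} + v_{6} = 2·v_{0} + 2·v_{3} + 2·v_{5}  ⇒ sig = (2;(2,2,2))
  {0,3,5,8}:  v_{0} + v_{3} + v_{5} + v_{8} = 0  ⇒ sig = (4;())
  {0,1,3,5}:  v_{0} + v_{1} + v_{3} + v_{5} = v_{4}  ⇒ sig = (4;(1))
  {0,2,3,5}:  v_{0} + v_{2} + v_{3} + v_{5} = v_{6}  ⇒ sig = (4;(1))
  {1,3,4,5}:  v_{1} + v_{3} + v_{4} + v_{5} = v_{7}  ⇒ sig = (4;(1))

Sorted signature multiset PRS(X):
{ (2;()),  (2;(1)) ×2,  (2;(1,1,1)) ×3,  (2;(1,1,2)),  (2;(1,1,2,2)),  (2;(2)),  (2;(2,2,2)),  (4;()),  (4;(1)) ×3 }


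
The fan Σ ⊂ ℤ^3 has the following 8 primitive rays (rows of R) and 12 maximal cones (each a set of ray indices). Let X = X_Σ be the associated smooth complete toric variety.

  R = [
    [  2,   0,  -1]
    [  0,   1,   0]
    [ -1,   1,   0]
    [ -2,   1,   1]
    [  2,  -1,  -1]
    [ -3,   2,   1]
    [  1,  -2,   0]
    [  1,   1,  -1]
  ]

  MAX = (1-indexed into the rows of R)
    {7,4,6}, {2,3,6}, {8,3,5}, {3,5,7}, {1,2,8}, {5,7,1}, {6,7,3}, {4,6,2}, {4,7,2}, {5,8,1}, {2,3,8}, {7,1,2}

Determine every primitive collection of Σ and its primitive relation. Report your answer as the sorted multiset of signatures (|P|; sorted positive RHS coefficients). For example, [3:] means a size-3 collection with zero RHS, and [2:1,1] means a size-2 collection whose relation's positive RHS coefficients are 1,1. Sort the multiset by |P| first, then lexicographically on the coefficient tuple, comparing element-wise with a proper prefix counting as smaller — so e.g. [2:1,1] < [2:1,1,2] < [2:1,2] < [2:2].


12 minimal non-faces of Δ(Σ) (on 8 rays):

  • {4,5}:  v_{4} + v_{5} = 0  →  sig = [2:]
  • {1,3}:  v_{1} + v_{3} = v_{8}  →  sig = [2:1]
  • {1,4}:  v_{1} + v_{4} = v_{2}  →  sig = [2:1]
  • {2,5}:  v_{2} + v_{5} = v_{1}  →  sig = [2:1]
  • {3,4}:  v_{3} + v_{4} = v_{6}  →  sig = [2:1]
  • {5,6}:  v_{5} + v_{6} = v_{3}  →  sig = [2:1]
  • {7,8}:  v_{7} + v_{8} = v_{5}  →  sig = [2:1]
  • {1,6}:  v_{1} + v_{6} = v_{2} + v_{3}  →  sig = [2:1,1]
  • {4,8}:  v_{4} + v_{8} = v_{2} + v_{3}  →  sig = [2:1,1]
  • {6,8}:  v_{6} + v_{8} = v_{2} + 2·v_{3}  →  sig = [2:1,2]
  • {2,3,7}:  v_{2} + v_{3} + v_{7} = 0  →  sig = [3:]
  • {2,6,7}:  v_{2} + v_{6} + v_{7} = v_{4}  →  sig = [3:1]

Signatures (|P|; sorted positive RHS coefficients), sorted:
    [2:]
    [2:1]
    [2:1]
    [2:1]
    [2:1]
    [2:1]
    [2:1]
    [2:1,1]
    [2:1,1]
    [2:1,2]
    [3:]
    [3:1]


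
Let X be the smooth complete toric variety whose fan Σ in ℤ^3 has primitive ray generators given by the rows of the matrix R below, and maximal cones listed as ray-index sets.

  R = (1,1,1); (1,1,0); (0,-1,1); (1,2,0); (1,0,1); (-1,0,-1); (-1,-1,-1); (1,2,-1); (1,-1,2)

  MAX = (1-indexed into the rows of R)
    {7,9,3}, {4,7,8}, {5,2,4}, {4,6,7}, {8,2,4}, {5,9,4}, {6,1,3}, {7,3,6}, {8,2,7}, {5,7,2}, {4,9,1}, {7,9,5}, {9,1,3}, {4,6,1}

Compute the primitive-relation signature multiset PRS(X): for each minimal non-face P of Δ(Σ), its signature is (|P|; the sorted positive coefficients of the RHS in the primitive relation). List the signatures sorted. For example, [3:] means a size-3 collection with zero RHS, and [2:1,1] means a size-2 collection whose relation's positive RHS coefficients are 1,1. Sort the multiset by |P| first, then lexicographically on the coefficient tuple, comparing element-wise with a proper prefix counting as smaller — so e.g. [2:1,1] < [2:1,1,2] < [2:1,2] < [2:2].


|primitive collections| = 18. Relations:

  {1,7}:  v_{1} + v_{7} = 0 — sig = [2:]
  {5,6}:  v_{5} + v_{6} = 0 — sig = [2:]
  {2,3}:  v_{2} + v_{3} = v_{5} — sig = [2:1]
  {3,4}:  v_{3} + v_{4} = v_{1} — sig = [2:1]
  {3,5}:  v_{3} + v_{5} = v_{9} — sig = [2:1]
  {3,8}:  v_{3} + v_{8} = v_{2} — sig = [2:1]
  {6,9}:  v_{6} + v_{9} = v_{3} — sig = [2:1]
  {1,2}:  v_{1} + v_{2} = v_{4} + v_{5} — sig = [2:1,1]
  {1,5}:  v_{1} + v_{5} = v_{4} + v_{9} — sig = [2:1,1]
  {1,8}:  v_{1} + v_{8} = v_{2} + v_{4} — sig = [2:1,1]
  {2,6}:  v_{2} + v_{6} = v_{4} + v_{7} — sig = [2:1,1]
  {8,9}:  v_{8} + v_{9} = v_{2} + v_{5} — sig = [2:1,1]
  {2,9}:  v_{2} + v_{9} = 2·v_{5} — sig = [2:2]
  {5,8}:  v_{5} + v_{8} = 2·v_{2} — sig = [2:2]
  {6,8}:  v_{6} + v_{8} = 2·v_{4} + 2·v_{7} — sig = [2:2,2]
  {2,4,7}:  v_{2} + v_{4} + v_{7} = v_{8} — sig = [3:1]
  {4,5,7}:  v_{4} + v_{5} + v_{7} = v_{2} — sig = [3:1]
  {4,7,9}:  v_{4} + v_{7} + v_{9} = v_{5} — sig = [3:1]

Signatures (|P|; sorted positive RHS coefficients), sorted:
    [2:]
    [2:]
    [2:1]
    [2:1]
    [2:1]
    [2:1]
    [2:1]
    [2:1,1]
    [2:1,1]
    [2:1,1]
    [2:1,1]
    [2:1,1]
    [2:2]
    [2:2]
    [2:2,2]
    [3:1]
    [3:1]
    [3:1]


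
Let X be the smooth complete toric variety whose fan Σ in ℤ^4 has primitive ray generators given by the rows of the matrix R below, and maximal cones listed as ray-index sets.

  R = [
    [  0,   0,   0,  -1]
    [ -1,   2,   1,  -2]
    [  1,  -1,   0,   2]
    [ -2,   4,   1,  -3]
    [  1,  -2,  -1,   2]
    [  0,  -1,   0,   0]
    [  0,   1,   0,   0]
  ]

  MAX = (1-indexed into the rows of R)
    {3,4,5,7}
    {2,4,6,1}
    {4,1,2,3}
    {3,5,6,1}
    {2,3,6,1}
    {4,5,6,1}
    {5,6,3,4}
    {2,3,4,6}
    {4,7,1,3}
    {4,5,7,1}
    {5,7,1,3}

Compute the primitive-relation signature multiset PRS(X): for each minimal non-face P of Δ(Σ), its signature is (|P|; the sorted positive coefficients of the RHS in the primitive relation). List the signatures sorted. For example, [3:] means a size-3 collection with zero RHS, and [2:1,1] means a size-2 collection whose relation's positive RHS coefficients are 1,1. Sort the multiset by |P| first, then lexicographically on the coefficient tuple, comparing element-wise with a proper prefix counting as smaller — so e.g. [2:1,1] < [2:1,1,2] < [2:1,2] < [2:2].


5 collections generate NE(X_Σ); each relation:

  P = {2,5}:  v_{2} + v_{5} = 0  ⇒ sig = [2:]
  P = {6,7}:  v_{6} + v_{7} = 0  ⇒ sig = [2:]
  P = {2,7}:  v_{2} + v_{7} = v_{1} + v_{3} + v_{4}  ⇒ sig = [2:1,1,1]
  P = {1,3,4,5}:  v_{1} + v_{3} + v_{4} + v_{5} = v_{7}  ⇒ sig = [4:1]
  P = {1,3,4,6}:  v_{1} + v_{3} + v_{4} + v_{6} = v_{2}  ⇒ sig = [4:1]

Hence PRS(X_Σ) =
{ [2:] ×2,  [2:1,1,1],  [4:1] ×2 }


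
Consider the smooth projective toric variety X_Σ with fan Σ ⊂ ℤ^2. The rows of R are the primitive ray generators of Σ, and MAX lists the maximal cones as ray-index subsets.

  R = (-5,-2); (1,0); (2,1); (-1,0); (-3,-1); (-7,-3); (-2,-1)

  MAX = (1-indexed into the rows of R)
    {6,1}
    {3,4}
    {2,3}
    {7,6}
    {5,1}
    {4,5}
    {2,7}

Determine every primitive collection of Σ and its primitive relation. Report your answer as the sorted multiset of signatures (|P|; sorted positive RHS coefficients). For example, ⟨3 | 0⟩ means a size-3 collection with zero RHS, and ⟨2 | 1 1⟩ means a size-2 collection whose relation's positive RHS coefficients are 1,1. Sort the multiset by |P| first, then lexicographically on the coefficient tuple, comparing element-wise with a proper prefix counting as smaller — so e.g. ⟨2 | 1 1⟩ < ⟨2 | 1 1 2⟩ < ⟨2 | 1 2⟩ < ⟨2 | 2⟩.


Δ(Σ) — 7 vertices, 14 min non-faces:

  {2,4}:  v_{2} + v_{4} = 0 — sig = ⟨2 | 0⟩
  {3,7}:  v_{3} + v_{7} = 0 — sig = ⟨2 | 0⟩
  {1,3}:  v_{1} + v_{3} = v_{5} — sig = ⟨2 | 1⟩
  {1,7}:  v_{1} + v_{7} = v_{6} — sig = ⟨2 | 1⟩
  {2,5}:  v_{2} + v_{5} = v_{7} — sig = ⟨2 | 1⟩
  {3,5}:  v_{3} + v_{5} = v_{4} — sig = ⟨2 | 1⟩
  {3,6}:  v_{3} + v_{6} = v_{1} — sig = ⟨2 | 1⟩
  {4,7}:  v_{4} + v_{7} = v_{5} — sig = ⟨2 | 1⟩
  {5,7}:  v_{5} + v_{7} = v_{1} — sig = ⟨2 | 1⟩
  {4,6}:  v_{4} + v_{6} = v_{1} + v_{5} — sig = ⟨2 | 1 1⟩
  {1,2}:  v_{1} + v_{2} = 2·v_{7} — sig = ⟨2 | 2⟩
  {1,4}:  v_{1} + v_{4} = 2·v_{5} — sig = ⟨2 | 2⟩
  {5,6}:  v_{5} + v_{6} = 2·v_{1} — sig = ⟨2 | 2⟩
  {2,6}:  v_{2} + v_{6} = 3·v_{7} — sig = ⟨2 | 3⟩

Signatures (|P|; sorted positive RHS coefficients), sorted:
{ ⟨2 | 0⟩ ×2,  ⟨2 | 1⟩ ×7,  ⟨2 | 1 1⟩,  ⟨2 | 2⟩ ×3,  ⟨2 | 3⟩ }


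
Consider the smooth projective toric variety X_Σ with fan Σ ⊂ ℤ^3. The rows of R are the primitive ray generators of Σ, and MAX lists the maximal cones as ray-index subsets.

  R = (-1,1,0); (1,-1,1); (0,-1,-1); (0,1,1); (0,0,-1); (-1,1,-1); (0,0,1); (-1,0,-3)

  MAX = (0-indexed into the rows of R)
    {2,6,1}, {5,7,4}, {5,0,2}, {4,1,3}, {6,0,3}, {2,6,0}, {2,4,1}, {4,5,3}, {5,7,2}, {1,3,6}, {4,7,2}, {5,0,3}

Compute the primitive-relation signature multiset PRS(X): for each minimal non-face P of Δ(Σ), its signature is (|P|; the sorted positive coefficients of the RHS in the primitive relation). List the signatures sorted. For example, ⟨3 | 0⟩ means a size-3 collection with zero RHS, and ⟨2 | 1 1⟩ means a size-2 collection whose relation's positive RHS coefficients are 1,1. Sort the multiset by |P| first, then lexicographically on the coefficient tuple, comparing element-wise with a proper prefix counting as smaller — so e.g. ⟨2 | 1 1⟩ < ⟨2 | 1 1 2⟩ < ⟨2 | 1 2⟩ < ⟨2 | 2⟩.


11 collections generate NE(X_Σ); each relation:

  P = {1,5}:  v_{1} + v_{5} = 0  ⟹  sig = ⟨2 | 0⟩
  P = {2,3}:  v_{2} + v_{3} = 0  ⟹  sig = ⟨2 | 0⟩
  P = {4,6}:  v_{4} + v_{6} = 0  ⟹  sig = ⟨2 | 0⟩
  P = {0,1}:  v_{0} + v_{1} = v_{6}  ⟹  sig = ⟨2 | 1⟩
  P = {0,4}:  v_{0} + v_{4} = v_{5}  ⟹  sig = ⟨2 | 1⟩
  P = {5,6}:  v_{5} + v_{6} = v_{0}  ⟹  sig = ⟨2 | 1⟩
  P = {1,7}:  v_{1} + v_{7} = v_{2} + v_{4}  ⟹  sig = ⟨2 | 1 1⟩
  P = {3,7}:  v_{3} + v_{7} = v_{4} + v_{5}  ⟹  sig = ⟨2 | 1 1⟩
  P = {6,7}:  v_{6} + v_{7} = v_{2} + v_{5}  ⟹  sig = ⟨2 | 1 1⟩
  P = {0,7}:  v_{0} + v_{7} = v_{2} + 2·v_{5}  ⟹  sig = ⟨2 | 1 2⟩
  P = {2,4,5}:  v_{2} + v_{4} + v_{5} = v_{7}  ⟹  sig = ⟨3 | 1⟩

Signatures (|P|; sorted positive RHS coefficients), sorted:
[⟨2 | 0⟩, ⟨2 | 0⟩, ⟨2 | 0⟩, ⟨2 | 1⟩, ⟨2 | 1⟩, ⟨2 | 1⟩, ⟨2 | 1 1⟩, ⟨2 | 1 1⟩, ⟨2 | 1 1⟩, ⟨2 | 1 2⟩, ⟨3 | 1⟩]


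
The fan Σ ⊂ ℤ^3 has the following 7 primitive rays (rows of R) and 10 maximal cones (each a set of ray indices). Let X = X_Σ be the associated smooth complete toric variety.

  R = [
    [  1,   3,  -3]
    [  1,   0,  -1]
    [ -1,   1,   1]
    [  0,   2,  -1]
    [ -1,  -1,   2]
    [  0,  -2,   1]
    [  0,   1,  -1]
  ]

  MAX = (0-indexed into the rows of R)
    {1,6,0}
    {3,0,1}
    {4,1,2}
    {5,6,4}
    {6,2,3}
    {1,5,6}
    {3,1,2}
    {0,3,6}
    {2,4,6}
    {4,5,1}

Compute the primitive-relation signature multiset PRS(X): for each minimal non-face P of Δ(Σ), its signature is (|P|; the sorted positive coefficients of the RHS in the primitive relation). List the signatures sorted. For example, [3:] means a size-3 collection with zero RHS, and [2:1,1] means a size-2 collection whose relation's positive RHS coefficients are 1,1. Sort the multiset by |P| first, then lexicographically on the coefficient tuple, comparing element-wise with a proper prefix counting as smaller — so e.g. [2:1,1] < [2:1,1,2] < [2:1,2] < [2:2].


|primitive collections| = 9. Relations:

  • {3,5}:  v_{3} + v_{5} = 0 — sig = [2:]
  • {0,4}:  v_{0} + v_{4} = v_{3} — sig = [2:1]
  • {2,5}:  v_{2} + v_{5} = v_{4} — sig = [2:1]
  • {3,4}:  v_{3} + v_{4} = v_{2} — sig = [2:1]
  • {0,5}:  v_{0} + v_{5} = v_{1} + v_{6} — sig = [2:1,1]
  • {0,2}:  v_{0} + v_{2} = 2·v_{3} — sig = [2:2]
  • {1,4,6}:  v_{1} + v_{4} + v_{6} = 0 — sig = [3:]
  • {1,2,6}:  v_{1} + v_{2} + v_{6} = v_{3} — sig = [3:1]
  • {1,3,6}:  v_{1} + v_{3} + v_{6} = v_{0} — sig = [3:1]

Hence PRS(X_Σ) =
    |P|=2: 6 collections, coeffs (), (1), (1), (1), (1,1), (2)
    |P|=3: 3 collections, coeffs (), (1), (1)


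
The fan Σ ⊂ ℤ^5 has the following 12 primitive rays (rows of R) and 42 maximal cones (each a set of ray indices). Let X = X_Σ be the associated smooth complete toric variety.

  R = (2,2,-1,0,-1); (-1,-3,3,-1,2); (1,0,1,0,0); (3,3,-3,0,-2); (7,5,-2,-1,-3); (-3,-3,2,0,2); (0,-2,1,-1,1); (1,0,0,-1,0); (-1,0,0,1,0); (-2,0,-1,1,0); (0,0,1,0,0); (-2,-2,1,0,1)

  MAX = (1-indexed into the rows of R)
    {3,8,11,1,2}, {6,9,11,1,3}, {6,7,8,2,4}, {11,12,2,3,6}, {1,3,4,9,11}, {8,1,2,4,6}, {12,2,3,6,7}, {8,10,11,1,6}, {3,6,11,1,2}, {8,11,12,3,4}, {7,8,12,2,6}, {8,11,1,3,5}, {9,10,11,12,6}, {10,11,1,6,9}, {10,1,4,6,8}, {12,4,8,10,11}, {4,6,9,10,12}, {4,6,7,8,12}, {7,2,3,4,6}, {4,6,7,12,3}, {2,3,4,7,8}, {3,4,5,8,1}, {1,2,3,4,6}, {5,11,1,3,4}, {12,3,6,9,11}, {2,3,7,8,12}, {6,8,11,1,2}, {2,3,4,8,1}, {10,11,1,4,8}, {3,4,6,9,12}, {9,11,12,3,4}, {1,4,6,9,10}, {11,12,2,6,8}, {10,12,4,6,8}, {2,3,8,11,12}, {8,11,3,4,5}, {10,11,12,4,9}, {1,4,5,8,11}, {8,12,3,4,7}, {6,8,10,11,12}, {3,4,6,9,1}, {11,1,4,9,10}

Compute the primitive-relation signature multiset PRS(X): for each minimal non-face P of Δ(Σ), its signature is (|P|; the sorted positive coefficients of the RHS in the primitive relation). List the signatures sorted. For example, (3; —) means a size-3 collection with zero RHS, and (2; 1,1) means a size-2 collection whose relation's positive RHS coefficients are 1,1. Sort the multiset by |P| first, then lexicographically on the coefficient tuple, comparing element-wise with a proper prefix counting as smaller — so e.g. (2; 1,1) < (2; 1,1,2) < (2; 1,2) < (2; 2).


Primitive collections (20):

  P={1,12}:  v_{1} + v_{12} = 0  →  sig = (2; —)
  P={8,9}:  v_{8} + v_{9} = 0  →  sig = (2; —)
  P={2,10}:  v_{2} + v_{10} = v_{6}  →  sig = (2; 1)
  P={3,10}:  v_{3} + v_{10} = v_{9}  →  sig = (2; 1)
  P={1,7}:  v_{1} + v_{7} = v_{2} + v_{4}  →  sig = (2; 1,1)
  P={2,9}:  v_{2} + v_{9} = v_{3} + v_{6}  →  sig = (2; 1,1)
  P={5,6}:  v_{5} + v_{6} = v_{1} + v_{3} + v_{8}  →  sig = (2; 1,1,1)
  P={5,10}:  v_{5} + v_{10} = v_{1} + v_{4} + v_{11}  →  sig = (2; 1,1,1)
  P={7,10}:  v_{7} + v_{10} = v_{4} + v_{6} + v_{12}  →  sig = (2; 1,1,1)
  P={7,11}:  v_{7} + v_{11} = v_{3} + v_{8} + v_{12}  →  sig = (2; 1,1,1)
  P={5,9}:  v_{5} + v_{9} = v_{1} + v_{3} + v_{4} + v_{11}  →  sig = (2; 1,1,1,1)
  P={5,12}:  v_{5} + v_{12} = v_{3} + v_{4} + v_{8} + v_{11}  →  sig = (2; 1,1,1,1)
  P={7,9}:  v_{7} + v_{9} = v_{3} + v_{4} + v_{6} + v_{12}  →  sig = (2; 1,1,1,1)
  P={2,5}:  v_{2} + v_{5} = v_{1} + 2·v_{3} + 2·v_{8}  →  sig = (2; 1,2,2)
  P={5,7}:  v_{5} + v_{7} = 2·v_{3} + v_{4} + 2·v_{8}  →  sig = (2; 1,2,2)
  P={4,6,11}:  v_{4} + v_{6} + v_{11} = 0  →  sig = (3; —)
  P={2,4,12}:  v_{2} + v_{4} + v_{12} = v_{7}  →  sig = (3; 1)
  P={3,6,8}:  v_{3} + v_{6} + v_{8} = v_{2}  →  sig = (3; 1)
  P={2,4,11}:  v_{2} + v_{4} + v_{11} = v_{3} + v_{8}  →  sig = (3; 1,1)
  P={1,3,4,8,11}:  v_{1} + v_{3} + v_{4} + v_{8} + v_{11} = v_{5}  →  sig = (5; 1)

Sorted signature multiset PRS(X):
    (2; —)
    (2; —)
    (2; 1)
    (2; 1)
    (2; 1,1)
    (2; 1,1)
    (2; 1,1,1)
    (2; 1,1,1)
    (2; 1,1,1)
    (2; 1,1,1)
    (2; 1,1,1,1)
    (2; 1,1,1,1)
    (2; 1,1,1,1)
    (2; 1,2,2)
    (2; 1,2,2)
    (3; —)
    (3; 1)
    (3; 1)
    (3; 1,1)
    (5; 1)


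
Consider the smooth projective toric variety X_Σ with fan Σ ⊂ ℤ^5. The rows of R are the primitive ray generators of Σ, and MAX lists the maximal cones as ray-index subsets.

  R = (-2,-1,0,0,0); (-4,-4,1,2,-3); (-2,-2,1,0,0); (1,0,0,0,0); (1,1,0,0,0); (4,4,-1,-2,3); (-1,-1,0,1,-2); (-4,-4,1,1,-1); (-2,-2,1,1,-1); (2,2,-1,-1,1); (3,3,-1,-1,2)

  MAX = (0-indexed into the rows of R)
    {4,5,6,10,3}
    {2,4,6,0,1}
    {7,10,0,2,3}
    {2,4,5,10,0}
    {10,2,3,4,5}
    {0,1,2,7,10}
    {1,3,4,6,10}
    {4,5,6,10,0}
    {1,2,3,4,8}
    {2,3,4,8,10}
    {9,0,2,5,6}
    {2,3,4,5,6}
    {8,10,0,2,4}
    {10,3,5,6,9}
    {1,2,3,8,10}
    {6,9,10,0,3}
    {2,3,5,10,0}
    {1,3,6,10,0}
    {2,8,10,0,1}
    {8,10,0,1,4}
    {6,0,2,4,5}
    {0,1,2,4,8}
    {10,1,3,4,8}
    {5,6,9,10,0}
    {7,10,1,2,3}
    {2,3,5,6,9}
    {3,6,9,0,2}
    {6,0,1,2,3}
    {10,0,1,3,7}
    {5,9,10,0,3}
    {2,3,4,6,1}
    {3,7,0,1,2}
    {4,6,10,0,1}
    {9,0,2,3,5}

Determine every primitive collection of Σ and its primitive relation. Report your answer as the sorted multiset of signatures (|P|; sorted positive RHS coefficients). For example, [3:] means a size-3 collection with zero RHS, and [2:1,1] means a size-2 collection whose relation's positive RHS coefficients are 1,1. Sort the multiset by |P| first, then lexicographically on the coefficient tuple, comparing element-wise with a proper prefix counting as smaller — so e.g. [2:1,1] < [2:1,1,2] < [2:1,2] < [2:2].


Σ has 18 primitive collections:

  {1,5}:  v_{1} + v_{5} = 0 ; sig = [2:]
  {8,9}:  v_{8} + v_{9} = 0 ; sig = [2:]
  {4,9}:  v_{4} + v_{9} = v_{5} + v_{6} ; sig = [2:1,1]
  {6,8}:  v_{6} + v_{8} = v_{1} + v_{4} ; sig = [2:1,1]
  {1,9}:  v_{1} + v_{9} = v_{0} + v_{3} + v_{6} ; sig = [2:1,1,1]
  {4,7}:  v_{4} + v_{7} = v_{1} + v_{2} + v_{10} ; sig = [2:1,1,1]
  {5,8}:  v_{5} + v_{8} = v_{2} + v_{4} + v_{10} ; sig = [2:1,1,1]
  {6,7}:  v_{6} + v_{7} = v_{0} + v_{1} + v_{3} ; sig = [2:1,1,1]
  {5,7}:  v_{5} + v_{7} = v_{0} + v_{2} + v_{3} + v_{10} ; sig = [2:1,1,1,1]
  {7,9}:  v_{7} + v_{9} = 2·v_{0} + 2·v_{3} ; sig = [2:2,2]
  {7,8}:  v_{7} + v_{8} = 2·v_{1} + 2·v_{2} + 2·v_{10} ; sig = [2:2,2,2]
  {0,3,4}:  v_{0} + v_{3} + v_{4} = 0 ; sig = [3:]
  {2,6,10}:  v_{2} + v_{6} + v_{10} = 0 ; sig = [3:]
  {0,3,8}:  v_{0} + v_{3} + v_{8} = v_{1} + v_{2} + v_{10} ; sig = [3:1,1,1]
  {2,9,10}:  v_{2} + v_{9} + v_{10} = v_{0} + v_{3} + v_{5} ; sig = [3:1,1,1]
  {0,3,5,6}:  v_{0} + v_{3} + v_{5} + v_{6} = v_{9} ; sig = [4:1]
  {1,2,4,10}:  v_{1} + v_{2} + v_{4} + v_{10} = v_{8} ; sig = [4:1]
  {0,1,2,3,10}:  v_{0} + v_{1} + v_{2} + v_{3} + v_{10} = v_{7} ; sig = [5:1]

Sorted signature multiset PRS(X):
[[2:], [2:], [2:1,1], [2:1,1], [2:1,1,1], [2:1,1,1], [2:1,1,1], [2:1,1,1], [2:1,1,1,1], [2:2,2], [2:2,2,2], [3:], [3:], [3:1,1,1], [3:1,1,1], [4:1], [4:1], [5:1]]


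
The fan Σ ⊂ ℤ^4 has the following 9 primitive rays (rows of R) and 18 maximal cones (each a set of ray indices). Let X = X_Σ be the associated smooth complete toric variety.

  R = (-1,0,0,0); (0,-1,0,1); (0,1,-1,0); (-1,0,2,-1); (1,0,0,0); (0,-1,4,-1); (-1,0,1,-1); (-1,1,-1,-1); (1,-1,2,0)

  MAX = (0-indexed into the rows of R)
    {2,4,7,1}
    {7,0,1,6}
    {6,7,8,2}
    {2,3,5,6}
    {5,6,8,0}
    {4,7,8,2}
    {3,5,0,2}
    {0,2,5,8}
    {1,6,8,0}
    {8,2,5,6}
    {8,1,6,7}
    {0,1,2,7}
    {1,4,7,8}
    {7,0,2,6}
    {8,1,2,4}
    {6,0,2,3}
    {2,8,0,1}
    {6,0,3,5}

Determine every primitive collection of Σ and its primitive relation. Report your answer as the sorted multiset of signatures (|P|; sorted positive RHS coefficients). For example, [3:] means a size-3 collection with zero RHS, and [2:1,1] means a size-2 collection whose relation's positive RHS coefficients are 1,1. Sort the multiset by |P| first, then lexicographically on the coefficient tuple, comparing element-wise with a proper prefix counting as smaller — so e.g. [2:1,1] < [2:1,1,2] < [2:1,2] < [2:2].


|primitive collections| = 14. Relations:

  P={0,4}:  v_{0} + v_{4} = 0  ⟹  sig = [2:]
  P={3,8}:  v_{3} + v_{8} = v_{5}  ⟹  sig = [2:1]
  P={4,6}:  v_{4} + v_{6} = v_{7} + v_{8}  ⟹  sig = [2:1,1]
  P={3,4}:  v_{3} + v_{4} = v_{2} + v_{6} + v_{8}  ⟹  sig = [2:1,1,1]
  P={4,5}:  v_{4} + v_{5} = v_{2} + v_{6} + 2·v_{8}  ⟹  sig = [2:1,1,2]
  P={5,7}:  v_{5} + v_{7} = v_{2} + 2·v_{6} + v_{8}  ⟹  sig = [2:1,1,2]
  P={1,3}:  v_{1} + v_{3} = 2·v_{0} + v_{8}  ⟹  sig = [2:1,2]
  P={3,7}:  v_{3} + v_{7} = v_{2} + 2·v_{6}  ⟹  sig = [2:1,2]
  P={1,5}:  v_{1} + v_{5} = 2·v_{0} + 2·v_{8}  ⟹  sig = [2:2,2]
  P={0,7,8}:  v_{0} + v_{7} + v_{8} = v_{6}  ⟹  sig = [3:1]
  P={1,2,6}:  v_{1} + v_{2} + v_{6} = v_{0}  ⟹  sig = [3:1]
  P={1,2,7,8}:  v_{1} + v_{2} + v_{7} + v_{8} = 0  ⟹  sig = [4:]
  P={0,2,6,8}:  v_{0} + v_{2} + v_{6} + v_{8} = v_{3}  ⟹  sig = [4:1]
  P={0,2,5,6}:  v_{0} + v_{2} + v_{5} + v_{6} = 2·v_{3}  ⟹  sig = [4:2]

so the primitive-relation signature multiset is
    [2:]
    [2:1]
    [2:1,1]
    [2:1,1,1]
    [2:1,1,2]
    [2:1,1,2]
    [2:1,2]
    [2:1,2]
    [2:2,2]
    [3:1]
    [3:1]
    [4:]
    [4:1]
    [4:2]


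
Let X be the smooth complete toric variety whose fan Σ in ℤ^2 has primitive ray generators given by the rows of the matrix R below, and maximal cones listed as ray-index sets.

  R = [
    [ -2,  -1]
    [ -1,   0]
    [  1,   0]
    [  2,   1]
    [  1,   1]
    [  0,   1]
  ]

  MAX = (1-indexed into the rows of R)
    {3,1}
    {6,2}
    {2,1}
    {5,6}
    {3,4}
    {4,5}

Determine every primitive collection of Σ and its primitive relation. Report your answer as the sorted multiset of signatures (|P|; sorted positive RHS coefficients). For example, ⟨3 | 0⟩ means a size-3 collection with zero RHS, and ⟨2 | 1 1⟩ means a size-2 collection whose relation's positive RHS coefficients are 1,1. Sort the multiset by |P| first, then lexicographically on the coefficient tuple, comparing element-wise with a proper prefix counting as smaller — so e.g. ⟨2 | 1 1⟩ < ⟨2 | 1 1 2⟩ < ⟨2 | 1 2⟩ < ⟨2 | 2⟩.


Σ has 9 primitive collections:

  P={1,4}:  v_{1} + v_{4} = 0  ⇒ sig = ⟨2 | 0⟩
  P={2,3}:  v_{2} + v_{3} = 0  ⇒ sig = ⟨2 | 0⟩
  P={1,5}:  v_{1} + v_{5} = v_{2}  ⇒ sig = ⟨2 | 1⟩
  P={2,4}:  v_{2} + v_{4} = v_{5}  ⇒ sig = ⟨2 | 1⟩
  P={2,5}:  v_{2} + v_{5} = v_{6}  ⇒ sig = ⟨2 | 1⟩
  P={3,5}:  v_{3} + v_{5} = v_{4}  ⇒ sig = ⟨2 | 1⟩
  P={3,6}:  v_{3} + v_{6} = v_{5}  ⇒ sig = ⟨2 | 1⟩
  P={1,6}:  v_{1} + v_{6} = 2·v_{2}  ⇒ sig = ⟨2 | 2⟩
  P={4,6}:  v_{4} + v_{6} = 2·v_{5}  ⇒ sig = ⟨2 | 2⟩

Hence PRS(X_Σ) =
{ ⟨2 | 0⟩ ×2,  ⟨2 | 1⟩ ×5,  ⟨2 | 2⟩ ×2 }


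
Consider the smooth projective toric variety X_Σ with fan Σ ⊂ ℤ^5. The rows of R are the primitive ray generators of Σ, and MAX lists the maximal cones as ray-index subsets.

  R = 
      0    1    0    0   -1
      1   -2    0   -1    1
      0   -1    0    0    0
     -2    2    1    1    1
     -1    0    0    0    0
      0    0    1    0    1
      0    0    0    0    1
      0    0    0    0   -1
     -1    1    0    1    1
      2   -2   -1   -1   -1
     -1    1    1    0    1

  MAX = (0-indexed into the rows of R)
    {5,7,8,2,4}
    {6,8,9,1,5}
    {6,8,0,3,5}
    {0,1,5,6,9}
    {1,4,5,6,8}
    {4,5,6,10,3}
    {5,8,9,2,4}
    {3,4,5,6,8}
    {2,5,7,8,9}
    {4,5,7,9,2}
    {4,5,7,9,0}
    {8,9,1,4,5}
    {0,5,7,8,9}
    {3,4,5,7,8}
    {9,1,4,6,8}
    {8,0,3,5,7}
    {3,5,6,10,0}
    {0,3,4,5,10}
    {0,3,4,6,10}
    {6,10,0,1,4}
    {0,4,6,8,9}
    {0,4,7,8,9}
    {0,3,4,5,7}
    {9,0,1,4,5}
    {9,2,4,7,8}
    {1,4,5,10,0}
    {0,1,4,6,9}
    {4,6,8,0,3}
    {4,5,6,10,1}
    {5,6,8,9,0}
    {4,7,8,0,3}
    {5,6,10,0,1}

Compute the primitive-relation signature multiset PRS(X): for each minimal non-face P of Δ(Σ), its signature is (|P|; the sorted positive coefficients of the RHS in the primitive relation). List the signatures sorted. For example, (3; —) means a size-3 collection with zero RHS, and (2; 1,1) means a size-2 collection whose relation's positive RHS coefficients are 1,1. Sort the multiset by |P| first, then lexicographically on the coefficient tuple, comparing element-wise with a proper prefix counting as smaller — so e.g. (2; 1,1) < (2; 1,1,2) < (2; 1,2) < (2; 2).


Δ(Σ) — 11 vertices, 17 min non-faces:

  • {3,9}:  v_{3} + v_{9} = 0  ⇒ sig = (2; —)
  • {6,7}:  v_{6} + v_{7} = 0  ⇒ sig = (2; —)
  • {0,2}:  v_{0} + v_{2} = v_{7}  ⇒ sig = (2; 1)
  • {2,10}:  v_{2} + v_{10} = v_{4} + v_{5}  ⇒ sig = (2; 1,1)
  • {8,10}:  v_{8} + v_{10} = v_{3} + v_{6}  ⇒ sig = (2; 1,1)
  • {9,10}:  v_{9} + v_{10} = v_{0} + v_{1}  ⇒ sig = (2; 1,1)
  • {1,3}:  v_{1} + v_{3} = v_{4} + v_{5} + v_{6}  ⇒ sig = (2; 1,1,1)
  • {1,7}:  v_{1} + v_{7} = v_{4} + v_{5} + v_{9}  ⇒ sig = (2; 1,1,1)
  • {7,10}:  v_{7} + v_{10} = v_{0} + v_{4} + v_{5}  ⇒ sig = (2; 1,1,1)
  • {2,3}:  v_{2} + v_{3} = v_{4} + v_{5} + v_{7} + v_{8}  ⇒ sig = (2; 1,1,1,1)
  • {2,6}:  v_{2} + v_{6} = v_{4} + v_{5} + v_{8} + v_{9}  ⇒ sig = (2; 1,1,1,1)
  • {1,2}:  v_{1} + v_{2} = 2·v_{4} + 2·v_{5} + v_{8} + 2·v_{9}  ⇒ sig = (2; 1,2,2,2)
  • {0,1,8}:  v_{0} + v_{1} + v_{8} = v_{6}  ⇒ sig = (3; 1)
  • {0,4,5,6}:  v_{0} + v_{4} + v_{5} + v_{6} = v_{10}  ⇒ sig = (4; 1)
  • {0,4,5,8}:  v_{0} + v_{4} + v_{5} + v_{8} = v_{3}  ⇒ sig = (4; 1)
  • {4,5,6,9}:  v_{4} + v_{5} + v_{6} + v_{9} = v_{1}  ⇒ sig = (4; 1)
  • {4,5,7,8,9}:  v_{4} + v_{5} + v_{7} + v_{8} + v_{9} = v_{2}  ⇒ sig = (5; 1)

Signatures (|P|; sorted positive RHS coefficients), sorted:
    (2; —)
    (2; —)
    (2; 1)
    (2; 1,1)
    (2; 1,1)
    (2; 1,1)
    (2; 1,1,1)
    (2; 1,1,1)
    (2; 1,1,1)
    (2; 1,1,1,1)
    (2; 1,1,1,1)
    (2; 1,2,2,2)
    (3; 1)
    (4; 1)
    (4; 1)
    (4; 1)
    (5; 1)
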